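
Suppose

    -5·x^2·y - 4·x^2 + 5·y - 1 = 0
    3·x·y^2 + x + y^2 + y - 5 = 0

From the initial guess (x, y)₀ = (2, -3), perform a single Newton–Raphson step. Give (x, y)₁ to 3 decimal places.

At (2, -3): F = (28.000, 57.000).
Jacobian J = [[-10·x·y - 8·x, -5·x^2 + 5], [3·y^2 + 1, 6·x·y + 2·y + 1]].
At the point, J = [[44.000, -15.000], [28.000, -41.000]] (det J = -1384.000).
Solving J·Δ = −F gives Δ = (-0.212, 1.246).
Then the next iterate is (x, y)₁ = (1.788, -1.754).

(1.788, -1.754)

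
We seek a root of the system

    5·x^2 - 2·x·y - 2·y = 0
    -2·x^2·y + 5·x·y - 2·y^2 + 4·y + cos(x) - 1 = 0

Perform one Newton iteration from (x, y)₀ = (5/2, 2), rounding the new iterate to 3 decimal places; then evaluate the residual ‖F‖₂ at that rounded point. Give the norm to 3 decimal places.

2.402

At (5/2, 2): F = (17.250, -1.80114).
Jacobian J = [[10·x - 2·y, -2·x - 2], [-4·x·y + 5·y - sin(x), -2·x^2 + 5·x - 4·y + 4]].
At the point, J = [[21.000, -7.000], [-10.59847, -4.000]] (det J = -158.18931).
Solving J·Δ = −F gives Δ = (-0.516, 0.917).
Then the next iterate is (x, y)₁ = (1.984, 2.917).
Re-evaluating at (1.984, 2.917): F = (2.27262, -0.77880), so ‖F‖₂ = 2.402.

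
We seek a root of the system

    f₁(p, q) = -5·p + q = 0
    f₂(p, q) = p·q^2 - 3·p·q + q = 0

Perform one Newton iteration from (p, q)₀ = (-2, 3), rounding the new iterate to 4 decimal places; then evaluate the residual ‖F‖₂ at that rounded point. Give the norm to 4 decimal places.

5.1552

At (-2, 3): F = (13.0000, 3.0000).
Jacobian J = [[-5, 1], [q^2 - 3·q, 2·p·q - 3·p + 1]].
At the point, J = [[-5.0000, 1.0000], [0.0000, -5.0000]] (det J = 25.0000).
Solving J·Δ = −F gives Δ = (2.7200, 0.6000).
Then the next iterate is (p, q)₁ = (0.7200, 3.6000).
Re-evaluating at (0.7200, 3.6000): F = (0.0000, 5.1552), so ‖F‖₂ = 5.1552.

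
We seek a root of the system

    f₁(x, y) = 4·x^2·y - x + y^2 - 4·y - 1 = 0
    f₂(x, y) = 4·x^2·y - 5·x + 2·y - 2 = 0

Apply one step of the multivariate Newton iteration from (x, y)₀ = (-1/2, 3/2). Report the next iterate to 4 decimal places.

At (-1/2, 3/2): F = (-2.7500, 5.0000).
Jacobian J = [[8·x·y - 1, 4·x^2 + 2·y - 4], [8·x·y - 5, 4·x^2 + 2]].
At the point, J = [[-7.0000, 0.0000], [-11.0000, 3.0000]] (det J = -21.0000).
Solving J·Δ = −F gives Δ = (-0.3929, -3.1071).
Then the next iterate is (x, y)₁ = (-0.8929, -1.6071).

(-0.8929, -1.6071)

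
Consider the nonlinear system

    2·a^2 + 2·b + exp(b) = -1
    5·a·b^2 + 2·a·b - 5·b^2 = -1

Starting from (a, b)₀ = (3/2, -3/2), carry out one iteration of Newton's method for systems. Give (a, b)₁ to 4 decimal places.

At (3/2, -3/2): F = (2.723130, 2.1250).
Jacobian J = [[4·a, exp(b) + 2], [5·b^2 + 2·b, 10·a·b + 2·a - 10·b]].
At the point, J = [[6.0000, 2.223130], [8.2500, -4.5000]] (det J = -45.340824).
Solving J·Δ = −F gives Δ = (-0.3745, -0.2143).
Then the next iterate is (a, b)₁ = (1.1255, -1.7143).

(1.1255, -1.7143)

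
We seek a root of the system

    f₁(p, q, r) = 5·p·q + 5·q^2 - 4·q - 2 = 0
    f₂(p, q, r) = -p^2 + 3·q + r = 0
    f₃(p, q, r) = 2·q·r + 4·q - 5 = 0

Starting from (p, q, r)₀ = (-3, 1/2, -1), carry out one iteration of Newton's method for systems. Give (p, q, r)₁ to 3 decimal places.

At (-3, 1/2, -1): F = (-10.250, -8.500, -4.000).
Jacobian J = [[5·q, 5·p + 10·q - 4, 0], [-2·p, 3, 1], [0, 2·r + 4, 2·q]].
At the point, J = [[2.500, -14.000, 0.000], [6.000, 3.000, 1.000], [0.000, 2.000, 1.000]] (det J = 86.500).
Solving J·Δ = −F gives Δ = (0.847, -0.581, 5.162).
Then the next iterate is (p, q, r)₁ = (-2.153, -0.081, 4.162).

(-2.153, -0.081, 4.162)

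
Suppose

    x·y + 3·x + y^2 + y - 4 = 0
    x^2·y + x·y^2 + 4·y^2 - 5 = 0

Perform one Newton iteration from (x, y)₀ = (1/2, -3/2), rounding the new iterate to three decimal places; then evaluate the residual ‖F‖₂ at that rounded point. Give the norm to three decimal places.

At (1/2, -3/2): F = (-2.500, 4.750).
Jacobian J = [[y + 3, x + 2·y + 1], [2·x·y + y^2, x^2 + 2·x·y + 8·y]].
At the point, J = [[1.500, -1.500], [0.750, -13.250]] (det J = -18.750).
Solving J·Δ = −F gives Δ = (2.147, 0.480).
Then the next iterate is (x, y)₁ = (2.647, -1.020).
Re-evaluating at (2.647, -1.020): F = (1.26146, -5.23120), so ‖F‖₂ = 5.381.

5.381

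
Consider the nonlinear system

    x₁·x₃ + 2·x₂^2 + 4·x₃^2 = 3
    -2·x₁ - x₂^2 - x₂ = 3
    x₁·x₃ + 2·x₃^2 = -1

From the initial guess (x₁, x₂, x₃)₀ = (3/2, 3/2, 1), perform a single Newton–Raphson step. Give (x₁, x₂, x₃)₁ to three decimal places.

(-2.631, 1.128, 0.933)

At (3/2, 3/2, 1): F = (7.000, -9.750, 4.500).
Jacobian J = [[x₃, 4·x₂, x₁ + 8·x₃], [-2, -2·x₂ - 1, 0], [x₃, 0, x₁ + 4·x₃]].
At the point, J = [[1.000, 6.000, 9.500], [-2.000, -4.000, 0.000], [1.000, 0.000, 5.500]] (det J = 82.000).
Solving J·Δ = −F gives Δ = (-4.131, -0.372, -0.067).
Then the next iterate is (x₁, x₂, x₃)₁ = (-2.631, 1.128, 0.933).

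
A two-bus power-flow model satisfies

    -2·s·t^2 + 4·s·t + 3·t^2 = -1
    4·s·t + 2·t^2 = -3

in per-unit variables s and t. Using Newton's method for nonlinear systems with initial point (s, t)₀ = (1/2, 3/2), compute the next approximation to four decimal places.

(0.0556, 0.5208)

At (1/2, 3/2): F = (8.5000, 10.5000).
Jacobian J = [[-2·t^2 + 4·t, -4·s·t + 4·s + 6·t], [4·t, 4·s + 4·t]].
At the point, J = [[1.5000, 8.0000], [6.0000, 8.0000]] (det J = -36.0000).
Solving J·Δ = −F gives Δ = (-0.4444, -0.9792).
Then the next iterate is (s, t)₁ = (0.0556, 0.5208).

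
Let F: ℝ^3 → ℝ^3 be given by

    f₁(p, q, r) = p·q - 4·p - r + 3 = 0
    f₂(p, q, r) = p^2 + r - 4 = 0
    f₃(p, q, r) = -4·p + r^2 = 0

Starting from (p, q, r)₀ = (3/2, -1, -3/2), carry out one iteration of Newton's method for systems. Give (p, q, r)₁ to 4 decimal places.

(4.2000, 6.7667, -6.3500)

At (3/2, -1, -3/2): F = (-3.0000, -3.2500, -3.7500).
Jacobian J = [[q - 4, p, -1], [2·p, 0, 1], [-4, 0, 2·r]].
At the point, J = [[-5.0000, 1.5000, -1.0000], [3.0000, 0.0000, 1.0000], [-4.0000, 0.0000, -3.0000]] (det J = 7.5000).
Solving J·Δ = −F gives Δ = (2.7000, 7.7667, -4.8500).
Then the next iterate is (p, q, r)₁ = (4.2000, 6.7667, -6.3500).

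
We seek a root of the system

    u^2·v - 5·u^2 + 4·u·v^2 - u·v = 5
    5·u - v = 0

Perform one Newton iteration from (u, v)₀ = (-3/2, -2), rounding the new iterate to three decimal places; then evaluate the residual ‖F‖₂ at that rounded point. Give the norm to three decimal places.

At (-3/2, -2): F = (-47.750, -5.500).
Jacobian J = [[2·u·v - 10·u + 4·v^2 - v, u^2 + 8·u·v - u], [5, -1]].
At the point, J = [[39.000, 27.750], [5.000, -1.000]] (det J = -177.750).
Solving J·Δ = −F gives Δ = (1.127, 0.136).
Then the next iterate is (u, v)₁ = (-0.373, -1.864).
Re-evaluating at (-0.373, -1.864): F = (-11.83420, -0.001), so ‖F‖₂ = 11.834.

11.834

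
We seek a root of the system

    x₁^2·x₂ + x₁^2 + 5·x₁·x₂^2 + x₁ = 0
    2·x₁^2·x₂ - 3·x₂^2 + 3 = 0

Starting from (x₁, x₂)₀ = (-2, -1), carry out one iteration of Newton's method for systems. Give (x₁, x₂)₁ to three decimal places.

(-1.778, -0.556)

At (-2, -1): F = (-12.000, -8.000).
Jacobian J = [[2·x₁·x₂ + 2·x₁ + 5·x₂^2 + 1, x₁^2 + 10·x₁·x₂], [4·x₁·x₂, 2·x₁^2 - 6·x₂]].
At the point, J = [[6.000, 24.000], [8.000, 14.000]] (det J = -108.000).
Solving J·Δ = −F gives Δ = (0.222, 0.444).
Then the next iterate is (x₁, x₂)₁ = (-1.778, -0.556).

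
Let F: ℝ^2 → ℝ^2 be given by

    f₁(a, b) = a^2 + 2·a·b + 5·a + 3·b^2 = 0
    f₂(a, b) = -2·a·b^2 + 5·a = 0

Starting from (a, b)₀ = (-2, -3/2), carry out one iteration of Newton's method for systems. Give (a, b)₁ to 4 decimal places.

At (-2, -3/2): F = (6.7500, -1.0000).
Jacobian J = [[2·a + 2·b + 5, 2·a + 6·b], [-2·b^2 + 5, -4·a·b]].
At the point, J = [[-2.0000, -13.0000], [0.5000, -12.0000]] (det J = 30.5000).
Solving J·Δ = −F gives Δ = (3.0820, 0.0451).
Then the next iterate is (a, b)₁ = (1.0820, -1.4549).

(1.0820, -1.4549)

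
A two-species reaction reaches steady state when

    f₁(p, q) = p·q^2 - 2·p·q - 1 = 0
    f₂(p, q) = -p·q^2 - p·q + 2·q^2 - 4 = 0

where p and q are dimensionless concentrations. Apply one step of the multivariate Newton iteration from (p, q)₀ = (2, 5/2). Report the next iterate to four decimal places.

At (2, 5/2): F = (1.5000, -9.0000).
Jacobian J = [[q^2 - 2·q, 2·p·q - 2·p], [-q^2 - q, -2·p·q - p + 4·q]].
At the point, J = [[1.2500, 6.0000], [-8.7500, -2.0000]] (det J = 50.0000).
Solving J·Δ = −F gives Δ = (-1.0200, -0.0375).
Then the next iterate is (p, q)₁ = (0.9800, 2.4625).

(0.9800, 2.4625)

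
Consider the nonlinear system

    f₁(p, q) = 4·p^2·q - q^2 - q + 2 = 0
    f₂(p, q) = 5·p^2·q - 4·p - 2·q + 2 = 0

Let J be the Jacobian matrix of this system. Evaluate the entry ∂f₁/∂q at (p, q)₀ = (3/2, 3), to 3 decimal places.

2.000

∂f₁/∂q = 4·p^2 - 2·q - 1.
At (3/2, 3) this is 2.000.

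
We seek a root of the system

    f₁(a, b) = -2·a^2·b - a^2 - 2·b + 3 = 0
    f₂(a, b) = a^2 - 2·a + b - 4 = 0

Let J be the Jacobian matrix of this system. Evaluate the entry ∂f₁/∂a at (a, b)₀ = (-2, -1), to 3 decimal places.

-4.000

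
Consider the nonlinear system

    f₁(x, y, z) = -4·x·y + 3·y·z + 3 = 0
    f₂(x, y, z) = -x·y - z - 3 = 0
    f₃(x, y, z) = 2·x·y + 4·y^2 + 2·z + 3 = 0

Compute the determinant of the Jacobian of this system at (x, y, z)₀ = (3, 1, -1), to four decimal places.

J = [[-4·y, -4·x + 3·z, 3·y], [-y, -x, -1], [2·y, 2·x + 8·y, 2]].
At the point, J = [[-4.0000, -15.0000, 3.0000], [-1.0000, -3.0000, -1.0000], [2.0000, 14.0000, 2.0000]].
det J = -56.0000.

-56.0000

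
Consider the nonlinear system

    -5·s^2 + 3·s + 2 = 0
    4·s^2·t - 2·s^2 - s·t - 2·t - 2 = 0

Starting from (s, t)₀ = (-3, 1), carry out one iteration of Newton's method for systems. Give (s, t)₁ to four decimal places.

At (-3, 1): F = (-52.0000, 17.0000).
Jacobian J = [[-10·s + 3, 0], [8·s·t - 4·s - t, 4·s^2 - s - 2]].
At the point, J = [[33.0000, 0.0000], [-13.0000, 37.0000]] (det J = 1221.0000).
Solving J·Δ = −F gives Δ = (1.5758, 0.0942).
Then the next iterate is (s, t)₁ = (-1.4242, 1.0942).

(-1.4242, 1.0942)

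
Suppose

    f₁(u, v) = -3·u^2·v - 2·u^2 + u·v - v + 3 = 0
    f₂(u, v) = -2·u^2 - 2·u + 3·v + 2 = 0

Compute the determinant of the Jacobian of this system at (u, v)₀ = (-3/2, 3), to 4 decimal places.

J = [[-6·u·v - 4·u + v, -3·u^2 + u - 1], [-4·u - 2, 3]].
At the point, J = [[36.0000, -9.2500], [4.0000, 3.0000]].
det J = 145.0000.

145.0000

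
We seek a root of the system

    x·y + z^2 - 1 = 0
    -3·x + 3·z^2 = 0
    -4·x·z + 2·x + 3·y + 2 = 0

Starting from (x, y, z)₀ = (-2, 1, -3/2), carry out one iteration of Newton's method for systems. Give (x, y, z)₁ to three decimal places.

(-1.140, -0.640, -0.370)

At (-2, 1, -3/2): F = (-0.750, 12.750, -11.000).
Jacobian J = [[y, x, 2·z], [-3, 0, 6·z], [-4·z + 2, 3, -4·x]].
At the point, J = [[1.000, -2.000, -3.000], [-3.000, 0.000, -9.000], [8.000, 3.000, 8.000]] (det J = 150.000).
Solving J·Δ = −F gives Δ = (0.860, -1.640, 1.130).
Then the next iterate is (x, y, z)₁ = (-1.140, -0.640, -0.370).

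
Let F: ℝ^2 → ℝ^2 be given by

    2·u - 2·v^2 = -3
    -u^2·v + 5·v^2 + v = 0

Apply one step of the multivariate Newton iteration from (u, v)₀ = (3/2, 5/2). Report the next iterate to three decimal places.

(6.114, 2.773)

At (3/2, 5/2): F = (-6.500, 28.125).
Jacobian J = [[2, -4·v], [-2·u·v, -u^2 + 10·v + 1]].
At the point, J = [[2.000, -10.000], [-7.500, 23.750]] (det J = -27.500).
Solving J·Δ = −F gives Δ = (4.614, 0.273).
Then the next iterate is (u, v)₁ = (6.114, 2.773).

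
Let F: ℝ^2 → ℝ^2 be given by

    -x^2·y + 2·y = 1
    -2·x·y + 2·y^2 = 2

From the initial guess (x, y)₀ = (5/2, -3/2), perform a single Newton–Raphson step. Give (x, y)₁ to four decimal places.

(2.2616, -0.6559)

At (5/2, -3/2): F = (5.3750, 10.0000).
Jacobian J = [[-2·x·y, -x^2 + 2], [-2·y, -2·x + 4·y]].
At the point, J = [[7.5000, -4.2500], [3.0000, -11.0000]] (det J = -69.7500).
Solving J·Δ = −F gives Δ = (-0.2384, 0.8441).
Then the next iterate is (x, y)₁ = (2.2616, -0.6559).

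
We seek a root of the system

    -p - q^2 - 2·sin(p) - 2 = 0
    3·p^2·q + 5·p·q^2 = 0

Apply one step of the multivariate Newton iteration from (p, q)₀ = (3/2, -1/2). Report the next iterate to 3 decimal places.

(0.085, 3.630)

At (3/2, -1/2): F = (-5.74499, -1.500).
Jacobian J = [[-2·cos(p) - 1, -2·q], [6·p·q + 5·q^2, 3·p^2 + 10·p·q]].
At the point, J = [[-1.14147, 1.000], [-3.250, -0.750]] (det J = 4.10611).
Solving J·Δ = −F gives Δ = (-1.415, 4.130).
Then the next iterate is (p, q)₁ = (0.085, 3.630).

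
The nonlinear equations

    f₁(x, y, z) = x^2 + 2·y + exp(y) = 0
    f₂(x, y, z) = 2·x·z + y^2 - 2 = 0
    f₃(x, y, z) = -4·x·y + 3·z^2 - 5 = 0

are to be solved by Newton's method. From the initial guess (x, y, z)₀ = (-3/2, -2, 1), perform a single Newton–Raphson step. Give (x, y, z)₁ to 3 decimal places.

(0.406, 1.433, -2.641)

At (-3/2, -2, 1): F = (-1.61466, -1.000, -14.000).
Jacobian J = [[2·x, exp(y) + 2, 0], [2·z, 2·y, 2·x], [-4·y, -4·x, 6·z]].
At the point, J = [[-3.000, 2.13534, 0.000], [2.000, -4.000, -3.000], [8.000, 6.000, 6.000]] (det J = -58.87207).
Solving J·Δ = −F gives Δ = (1.906, 3.433, -3.641).
Then the next iterate is (x, y, z)₁ = (0.406, 1.433, -2.641).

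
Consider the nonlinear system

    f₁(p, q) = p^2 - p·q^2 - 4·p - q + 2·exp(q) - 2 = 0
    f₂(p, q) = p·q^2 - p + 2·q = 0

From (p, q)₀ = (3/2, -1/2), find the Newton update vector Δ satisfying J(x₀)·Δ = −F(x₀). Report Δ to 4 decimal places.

At (3/2, -1/2): F = (-4.411939, -2.1250).
Jacobian J = [[2·p - q^2 - 4, -2·p·q + 2·exp(q) - 1], [q^2 - 1, 2·p·q + 2]].
At the point, J = [[-1.2500, 1.713061], [-0.7500, 0.5000]] (det J = 0.659796).
Solving J·Δ = −F gives Δ = (-2.1738, 0.9893).

(-2.1738, 0.9893)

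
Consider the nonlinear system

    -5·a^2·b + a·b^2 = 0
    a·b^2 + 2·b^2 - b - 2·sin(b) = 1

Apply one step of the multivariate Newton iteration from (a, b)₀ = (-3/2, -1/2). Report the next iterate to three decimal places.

(-1.062, -0.287)

At (-3/2, -1/2): F = (5.250, 0.58385).
Jacobian J = [[-10·a·b + b^2, -5·a^2 + 2·a·b], [b^2, 2·a·b + 4·b - 2·cos(b) - 1]].
At the point, J = [[-7.250, -9.750], [0.250, -3.25517]] (det J = 26.03745).
Solving J·Δ = −F gives Δ = (0.438, 0.213).
Then the next iterate is (a, b)₁ = (-1.062, -0.287).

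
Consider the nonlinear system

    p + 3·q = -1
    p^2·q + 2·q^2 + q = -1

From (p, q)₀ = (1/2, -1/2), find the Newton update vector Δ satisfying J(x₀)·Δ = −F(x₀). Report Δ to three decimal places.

(3.500, -1.167)

At (1/2, -1/2): F = (0.000, 0.875).
Jacobian J = [[1, 3], [2·p·q, p^2 + 4·q + 1]].
At the point, J = [[1.000, 3.000], [-0.500, -0.750]] (det J = 0.750).
Solving J·Δ = −F gives Δ = (3.500, -1.167).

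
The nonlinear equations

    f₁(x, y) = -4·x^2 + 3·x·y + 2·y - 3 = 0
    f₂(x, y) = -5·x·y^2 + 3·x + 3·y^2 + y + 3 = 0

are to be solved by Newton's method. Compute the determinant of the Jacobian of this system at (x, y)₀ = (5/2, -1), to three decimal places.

J = [[-8·x + 3·y, 3·x + 2], [-5·y^2 + 3, -10·x·y + 6·y + 1]].
At the point, J = [[-23.000, 9.500], [-2.000, 20.000]].
det J = -441.000.

-441.000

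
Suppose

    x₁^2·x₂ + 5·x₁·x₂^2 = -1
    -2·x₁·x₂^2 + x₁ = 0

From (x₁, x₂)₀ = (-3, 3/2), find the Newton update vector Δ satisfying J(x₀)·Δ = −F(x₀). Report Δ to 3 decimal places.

(0.368, -0.512)

At (-3, 3/2): F = (-19.250, 10.500).
Jacobian J = [[2·x₁·x₂ + 5·x₂^2, x₁^2 + 10·x₁·x₂], [-2·x₂^2 + 1, -4·x₁·x₂]].
At the point, J = [[2.250, -36.000], [-3.500, 18.000]] (det J = -85.500).
Solving J·Δ = −F gives Δ = (0.368, -0.512).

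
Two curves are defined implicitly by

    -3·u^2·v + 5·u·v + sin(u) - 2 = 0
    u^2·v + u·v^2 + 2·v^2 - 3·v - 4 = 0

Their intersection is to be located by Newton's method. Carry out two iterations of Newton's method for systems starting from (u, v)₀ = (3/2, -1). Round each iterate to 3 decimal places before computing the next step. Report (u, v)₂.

At (3/2, -1): F = (-1.75251, 0.250).
Jacobian J = [[-6·u·v + 5·v + cos(u), -3·u^2 + 5·u], [2·u·v + v^2, u^2 + 2·u·v + 4·v - 3]].
At the point, J = [[4.07074, 0.750], [-2.000, -7.750]] (det J = -30.04821).
Solving J·Δ = −F gives Δ = (0.446, -0.083).
Then the next iterate is (u, v)₁ = (1.946, -1.083).
Round to (1.946, -1.083) and repeat: F = (0.69653, -0.22401), J = [[6.86365, -1.63075], [-3.04215, -7.76012]].
Δ = (-0.099, 0.010), so (u, v)₂ = (1.847, -1.073).

(1.847, -1.073)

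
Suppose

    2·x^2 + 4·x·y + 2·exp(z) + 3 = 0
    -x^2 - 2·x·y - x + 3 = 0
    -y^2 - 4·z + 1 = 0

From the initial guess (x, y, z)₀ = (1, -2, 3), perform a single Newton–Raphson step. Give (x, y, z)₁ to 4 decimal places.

At (1, -2, 3): F = (37.171074, 5.0000, -15.0000).
Jacobian J = [[4·x + 4·y, 4·x, 2·exp(z)], [-2·x - 2·y - 1, -2·x, 0], [0, -2·y, -4]].
At the point, J = [[-4.0000, 4.0000, 40.171074], [1.0000, -2.0000, 0.0000], [0.0000, 4.0000, -4.0000]] (det J = 144.684295).
Solving J·Δ = −F gives Δ = (0.1682, 2.5841, -1.1659).
Then the next iterate is (x, y, z)₁ = (1.1682, 0.5841, 1.8341).

(1.1682, 0.5841, 1.8341)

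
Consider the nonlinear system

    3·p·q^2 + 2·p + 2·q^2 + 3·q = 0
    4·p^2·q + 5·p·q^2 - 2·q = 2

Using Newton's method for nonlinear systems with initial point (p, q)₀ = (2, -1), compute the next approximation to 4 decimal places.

(1.2370, -0.6012)

At (2, -1): F = (9.0000, -6.0000).
Jacobian J = [[3·q^2 + 2, 6·p·q + 4·q + 3], [8·p·q + 5·q^2, 4·p^2 + 10·p·q - 2]].
At the point, J = [[5.0000, -13.0000], [-11.0000, -6.0000]] (det J = -173.0000).
Solving J·Δ = −F gives Δ = (-0.7630, 0.3988).
Then the next iterate is (p, q)₁ = (1.2370, -0.6012).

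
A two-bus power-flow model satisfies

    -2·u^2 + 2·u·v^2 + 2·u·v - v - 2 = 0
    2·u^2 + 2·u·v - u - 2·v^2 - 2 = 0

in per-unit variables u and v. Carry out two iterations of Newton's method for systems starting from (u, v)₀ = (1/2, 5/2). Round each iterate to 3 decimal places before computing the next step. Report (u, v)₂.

(1.157, 0.933)

At (1/2, 5/2): F = (3.750, -12.000).
Jacobian J = [[-4·u + 2·v^2 + 2·v, 4·u·v + 2·u - 1], [4·u + 2·v - 1, 2·u - 4·v]].
At the point, J = [[15.500, 5.000], [6.000, -9.000]] (det J = -169.500).
Solving J·Δ = −F gives Δ = (0.155, -1.230).
Then the next iterate is (u, v)₁ = (0.655, 1.270).
Round to (0.655, 1.270) and repeat: F = (-0.35145, -3.35905), J = [[3.14580, 3.63740], [4.160, -3.770]].
Δ = (0.502, -0.337), so (u, v)₂ = (1.157, 0.933).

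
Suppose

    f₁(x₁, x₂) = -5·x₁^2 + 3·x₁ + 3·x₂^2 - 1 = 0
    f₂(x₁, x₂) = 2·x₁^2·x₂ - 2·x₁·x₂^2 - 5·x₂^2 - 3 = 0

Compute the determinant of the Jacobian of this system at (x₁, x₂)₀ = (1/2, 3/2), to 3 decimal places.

J = [[-10·x₁ + 3, 6·x₂], [4·x₁·x₂ - 2·x₂^2, 2·x₁^2 - 4·x₁·x₂ - 10·x₂]].
At the point, J = [[-2.000, 9.000], [-1.500, -17.500]].
det J = 48.500.

48.500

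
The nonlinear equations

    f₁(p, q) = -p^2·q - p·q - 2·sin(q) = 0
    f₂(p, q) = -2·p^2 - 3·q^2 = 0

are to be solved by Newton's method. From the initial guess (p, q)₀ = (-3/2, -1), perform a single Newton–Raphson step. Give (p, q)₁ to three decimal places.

(-0.646, -0.604)

At (-3/2, -1): F = (2.43294, -7.500).
Jacobian J = [[-2·p·q - q, -p^2 - p - 2·cos(q)], [-4·p, -6·q]].
At the point, J = [[-2.000, -1.83060], [6.000, 6.000]] (det J = -1.01637).
Solving J·Δ = −F gives Δ = (0.854, 0.396).
Then the next iterate is (p, q)₁ = (-0.646, -0.604).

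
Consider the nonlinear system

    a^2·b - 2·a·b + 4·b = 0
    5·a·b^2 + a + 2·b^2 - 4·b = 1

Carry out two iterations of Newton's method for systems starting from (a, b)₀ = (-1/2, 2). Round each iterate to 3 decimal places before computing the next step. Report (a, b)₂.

(0.861, -0.032)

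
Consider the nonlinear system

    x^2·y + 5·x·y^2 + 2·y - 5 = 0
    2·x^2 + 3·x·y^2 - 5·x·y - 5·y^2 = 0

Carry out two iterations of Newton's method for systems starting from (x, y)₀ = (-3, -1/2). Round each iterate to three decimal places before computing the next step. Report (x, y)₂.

At (-3, -1/2): F = (-14.250, 7.000).
Jacobian J = [[2·x·y + 5·y^2, x^2 + 10·x·y + 2], [4·x + 3·y^2 - 5·y, 6·x·y - 5·x - 10·y]].
At the point, J = [[4.250, 26.000], [-8.750, 29.000]] (det J = 350.750).
Solving J·Δ = −F gives Δ = (1.697, 0.271).
Then the next iterate is (x, y)₁ = (-1.303, -0.229).
Round to (-1.303, -0.229) and repeat: F = (-6.18845, 1.43649), J = [[0.85898, 6.68168], [-3.90968, 10.59532]].
Δ = (2.134, 0.652), so (x, y)₂ = (0.831, 0.423).

(0.831, 0.423)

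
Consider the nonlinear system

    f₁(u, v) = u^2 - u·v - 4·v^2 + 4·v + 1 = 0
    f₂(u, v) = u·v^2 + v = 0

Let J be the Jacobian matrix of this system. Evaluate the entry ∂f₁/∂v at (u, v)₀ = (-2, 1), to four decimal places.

-2.0000

∂f₁/∂v = -u - 8·v + 4.
At (-2, 1) this is -2.0000.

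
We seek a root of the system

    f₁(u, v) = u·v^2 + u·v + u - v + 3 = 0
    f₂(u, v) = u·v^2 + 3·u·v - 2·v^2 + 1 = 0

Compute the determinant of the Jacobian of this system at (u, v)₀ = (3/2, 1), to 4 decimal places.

J = [[v^2 + v + 1, 2·u·v + u - 1], [v^2 + 3·v, 2·u·v + 3·u - 4·v]].
At the point, J = [[3.0000, 3.5000], [4.0000, 3.5000]].
det J = -3.5000.

-3.5000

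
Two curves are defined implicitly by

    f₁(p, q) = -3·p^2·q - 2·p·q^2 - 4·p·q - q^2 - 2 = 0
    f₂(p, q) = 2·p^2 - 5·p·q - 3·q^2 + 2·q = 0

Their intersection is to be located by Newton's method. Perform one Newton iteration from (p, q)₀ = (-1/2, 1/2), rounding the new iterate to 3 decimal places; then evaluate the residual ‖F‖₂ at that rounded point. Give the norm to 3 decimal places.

31.789

At (-1/2, 1/2): F = (-1.375, 2.000).
Jacobian J = [[-6·p·q - 2·q^2 - 4·q, -3·p^2 - 4·p·q - 4·p - 2·q], [4·p - 5·q, -5·p - 6·q + 2]].
At the point, J = [[-1.000, 1.250], [-4.500, 1.500]] (det J = 4.125).
Solving J·Δ = −F gives Δ = (1.106, 1.985).
Then the next iterate is (p, q)₁ = (0.606, 2.485).
Re-evaluating at (0.606, 2.485): F = (-24.42098, -20.35075), so ‖F‖₂ = 31.789.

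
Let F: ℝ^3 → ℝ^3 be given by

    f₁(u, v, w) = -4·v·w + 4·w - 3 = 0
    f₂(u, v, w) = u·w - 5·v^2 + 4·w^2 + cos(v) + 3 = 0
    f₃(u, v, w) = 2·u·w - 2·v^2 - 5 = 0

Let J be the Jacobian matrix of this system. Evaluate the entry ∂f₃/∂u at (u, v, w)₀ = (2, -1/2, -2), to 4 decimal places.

∂f₃/∂u = 2·w.
At (2, -1/2, -2) this is -4.0000.

-4.0000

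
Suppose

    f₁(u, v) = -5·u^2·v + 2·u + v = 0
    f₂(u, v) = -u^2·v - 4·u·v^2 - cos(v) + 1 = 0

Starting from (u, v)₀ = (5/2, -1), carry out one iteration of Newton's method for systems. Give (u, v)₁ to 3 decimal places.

(1.561, -0.672)

At (5/2, -1): F = (35.250, -3.29030).
Jacobian J = [[-10·u·v + 2, -5·u^2 + 1], [-2·u·v - 4·v^2, -u^2 - 8·u·v + sin(v)]].
At the point, J = [[27.000, -30.250], [1.000, 12.90853]] (det J = 378.78028).
Solving J·Δ = −F gives Δ = (-0.939, 0.328).
Then the next iterate is (u, v)₁ = (1.561, -0.672).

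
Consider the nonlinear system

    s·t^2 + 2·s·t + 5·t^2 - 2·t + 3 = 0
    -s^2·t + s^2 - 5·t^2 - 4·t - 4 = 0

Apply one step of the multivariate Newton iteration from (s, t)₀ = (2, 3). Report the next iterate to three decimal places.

(3.376, 0.894)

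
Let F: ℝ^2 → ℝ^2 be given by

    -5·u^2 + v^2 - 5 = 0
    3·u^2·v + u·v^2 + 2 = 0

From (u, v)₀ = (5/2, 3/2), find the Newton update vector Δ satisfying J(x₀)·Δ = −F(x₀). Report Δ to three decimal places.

(-1.369, -0.072)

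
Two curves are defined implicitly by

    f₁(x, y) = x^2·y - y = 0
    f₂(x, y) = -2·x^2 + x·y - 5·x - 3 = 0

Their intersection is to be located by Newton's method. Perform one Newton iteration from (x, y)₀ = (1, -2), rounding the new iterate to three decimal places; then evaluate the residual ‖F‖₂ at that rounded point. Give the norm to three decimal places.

At (1, -2): F = (0.000, -12.000).
Jacobian J = [[2·x·y, x^2 - 1], [-4·x + y - 5, x]].
At the point, J = [[-4.000, 0.000], [-11.000, 1.000]] (det J = -4.000).
Solving J·Δ = −F gives Δ = (0.000, 12.000).
Then the next iterate is (x, y)₁ = (1.000, 10.000).
Re-evaluating at (1.000, 10.000): F = (0.000, 0.000), so ‖F‖₂ = 0.000.

0.000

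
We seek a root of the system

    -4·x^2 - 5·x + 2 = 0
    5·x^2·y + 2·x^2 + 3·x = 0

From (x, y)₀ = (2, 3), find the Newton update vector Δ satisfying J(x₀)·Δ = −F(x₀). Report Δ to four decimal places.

At (2, 3): F = (-24.0000, 74.0000).
Jacobian J = [[-8·x - 5, 0], [10·x·y + 4·x + 3, 5·x^2]].
At the point, J = [[-21.0000, 0.0000], [71.0000, 20.0000]] (det J = -420.0000).
Solving J·Δ = −F gives Δ = (-1.1429, 0.3571).

(-1.1429, 0.3571)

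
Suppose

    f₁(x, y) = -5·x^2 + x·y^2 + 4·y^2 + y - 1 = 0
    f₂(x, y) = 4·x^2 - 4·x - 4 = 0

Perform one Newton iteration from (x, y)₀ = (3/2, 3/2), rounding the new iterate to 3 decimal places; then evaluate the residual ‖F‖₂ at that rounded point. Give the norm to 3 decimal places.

0.104

At (3/2, 3/2): F = (1.625, -1.000).
Jacobian J = [[-10·x + y^2, 2·x·y + 8·y + 1], [8·x - 4, 0]].
At the point, J = [[-12.750, 17.500], [8.000, 0.000]] (det J = -140.000).
Solving J·Δ = −F gives Δ = (0.125, -0.002).
Then the next iterate is (x, y)₁ = (1.625, 1.498).
Re-evaluating at (1.625, 1.498): F = (-0.08260, 0.06250), so ‖F‖₂ = 0.104.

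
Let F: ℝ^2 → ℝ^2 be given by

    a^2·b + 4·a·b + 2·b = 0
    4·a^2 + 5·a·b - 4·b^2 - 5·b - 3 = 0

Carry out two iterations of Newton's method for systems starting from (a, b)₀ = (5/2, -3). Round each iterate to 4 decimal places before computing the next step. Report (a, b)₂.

At (5/2, -3): F = (-54.7500, -36.5000).
Jacobian J = [[2·a·b + 4·b, a^2 + 4·a + 2], [8·a + 5·b, 5·a - 8·b - 5]].
At the point, J = [[-27.0000, 18.2500], [5.0000, 31.5000]] (det J = -941.7500).
Solving J·Δ = −F gives Δ = (-1.1240, 1.3371).
Then the next iterate is (a, b)₁ = (1.3760, -1.6629).
Round to (1.3760, -1.6629) and repeat: F = (-15.626897, -9.613694), J = [[-11.227901, 9.397376], [2.6935, 15.1832]].
Δ = (-0.7504, 0.7663), so (a, b)₂ = (0.6256, -0.8966).

(0.6256, -0.8966)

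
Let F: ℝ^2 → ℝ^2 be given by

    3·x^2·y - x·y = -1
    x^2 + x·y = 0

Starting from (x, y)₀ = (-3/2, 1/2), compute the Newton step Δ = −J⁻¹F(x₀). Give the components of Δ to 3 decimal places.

(0.713, -0.189)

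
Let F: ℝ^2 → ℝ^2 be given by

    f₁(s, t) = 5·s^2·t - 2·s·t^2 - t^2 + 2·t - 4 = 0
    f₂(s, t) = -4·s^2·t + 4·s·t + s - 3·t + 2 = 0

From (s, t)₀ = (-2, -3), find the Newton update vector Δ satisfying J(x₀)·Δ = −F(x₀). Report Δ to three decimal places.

(0.932, 0.963)

At (-2, -3): F = (-43.000, 81.000).
Jacobian J = [[10·s·t - 2·t^2, 5·s^2 - 4·s·t - 2·t + 2], [-8·s·t + 4·t + 1, -4·s^2 + 4·s - 3]].
At the point, J = [[42.000, 4.000], [-59.000, -27.000]] (det J = -898.000).
Solving J·Δ = −F gives Δ = (0.932, 0.963).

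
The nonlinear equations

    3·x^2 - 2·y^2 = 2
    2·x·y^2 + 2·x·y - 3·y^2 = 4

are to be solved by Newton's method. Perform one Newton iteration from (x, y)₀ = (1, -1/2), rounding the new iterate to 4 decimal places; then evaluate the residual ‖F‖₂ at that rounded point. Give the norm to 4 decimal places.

7.4320

At (1, -1/2): F = (0.5000, -5.2500).
Jacobian J = [[6·x, -4·y], [2·y^2 + 2·y, 4·x·y + 2·x - 6·y]].
At the point, J = [[6.0000, 2.0000], [-0.5000, 3.0000]] (det J = 19.0000).
Solving J·Δ = −F gives Δ = (-0.6316, 1.6447).
Then the next iterate is (x, y)₁ = (0.3684, 1.1447).
Re-evaluating at (0.3684, 1.1447): F = (-4.213521, -6.122142), so ‖F‖₂ = 7.4320.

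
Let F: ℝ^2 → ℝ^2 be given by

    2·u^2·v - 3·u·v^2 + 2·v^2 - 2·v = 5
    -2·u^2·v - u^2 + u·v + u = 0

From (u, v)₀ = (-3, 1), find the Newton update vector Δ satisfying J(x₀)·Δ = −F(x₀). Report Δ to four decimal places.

(1.7798, 0.1236)

At (-3, 1): F = (22.0000, -33.0000).
Jacobian J = [[4·u·v - 3·v^2, 2·u^2 - 6·u·v + 4·v - 2], [-4·u·v - 2·u + v + 1, -2·u^2 + u]].
At the point, J = [[-15.0000, 38.0000], [20.0000, -21.0000]] (det J = -445.0000).
Solving J·Δ = −F gives Δ = (1.7798, 0.1236).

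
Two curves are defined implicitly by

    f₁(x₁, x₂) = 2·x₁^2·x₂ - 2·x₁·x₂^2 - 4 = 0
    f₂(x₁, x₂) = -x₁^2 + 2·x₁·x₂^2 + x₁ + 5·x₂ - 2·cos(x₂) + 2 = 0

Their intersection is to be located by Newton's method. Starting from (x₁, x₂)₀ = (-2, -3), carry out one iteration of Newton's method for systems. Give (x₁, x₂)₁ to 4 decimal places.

(-0.8551, -2.0707)

At (-2, -3): F = (8.0000, -53.020015).
Jacobian J = [[4·x₁·x₂ - 2·x₂^2, 2·x₁^2 - 4·x₁·x₂], [-2·x₁ + 2·x₂^2 + 1, 4·x₁·x₂ + 2·sin(x₂) + 5]].
At the point, J = [[6.0000, -16.0000], [23.0000, 28.717760]] (det J = 540.306560).
Solving J·Δ = −F gives Δ = (1.1449, 0.9293).
Then the next iterate is (x₁, x₂)₁ = (-0.8551, -2.0707).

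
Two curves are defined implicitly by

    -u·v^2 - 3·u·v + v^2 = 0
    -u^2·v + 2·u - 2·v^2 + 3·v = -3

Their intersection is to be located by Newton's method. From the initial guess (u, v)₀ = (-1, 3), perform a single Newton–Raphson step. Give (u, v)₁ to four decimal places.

(0.7500, 3.3000)

At (-1, 3): F = (27.0000, -11.0000).
Jacobian J = [[-v^2 - 3·v, -2·u·v - 3·u + 2·v], [-2·u·v + 2, -u^2 - 4·v + 3]].
At the point, J = [[-18.0000, 15.0000], [8.0000, -10.0000]] (det J = 60.0000).
Solving J·Δ = −F gives Δ = (1.7500, 0.3000).
Then the next iterate is (u, v)₁ = (0.7500, 3.3000).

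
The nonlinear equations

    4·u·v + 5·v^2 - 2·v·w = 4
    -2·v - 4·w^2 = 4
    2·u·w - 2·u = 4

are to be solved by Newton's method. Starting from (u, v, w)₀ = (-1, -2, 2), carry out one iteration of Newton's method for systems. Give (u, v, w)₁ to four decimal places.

At (-1, -2, 2): F = (32.0000, -16.0000, -6.0000).
Jacobian J = [[4·v, 4·u + 10·v - 2·w, -2·v], [0, -2, -8·w], [2·w - 2, 0, 2·u]].
At the point, J = [[-8.0000, -28.0000, 4.0000], [0.0000, -2.0000, -16.0000], [2.0000, 0.0000, -2.0000]] (det J = 880.0000).
Solving J·Δ = −F gives Δ = (1.9455, 0.4364, -1.0545).
Then the next iterate is (u, v, w)₁ = (0.9455, -1.5636, 0.9455).

(0.9455, -1.5636, 0.9455)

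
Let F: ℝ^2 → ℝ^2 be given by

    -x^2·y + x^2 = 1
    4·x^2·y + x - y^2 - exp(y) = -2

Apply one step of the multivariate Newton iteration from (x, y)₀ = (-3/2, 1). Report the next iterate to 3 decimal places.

At (-3/2, 1): F = (-1.000, 5.78172).
Jacobian J = [[-2·x·y + 2·x, -x^2], [8·x·y + 1, 4·x^2 - 2·y - exp(y)]].
At the point, J = [[0.000, -2.250], [-11.000, 4.28172]] (det J = -24.750).
Solving J·Δ = −F gives Δ = (0.353, -0.444).
Then the next iterate is (x, y)₁ = (-1.147, 0.556).

(-1.147, 0.556)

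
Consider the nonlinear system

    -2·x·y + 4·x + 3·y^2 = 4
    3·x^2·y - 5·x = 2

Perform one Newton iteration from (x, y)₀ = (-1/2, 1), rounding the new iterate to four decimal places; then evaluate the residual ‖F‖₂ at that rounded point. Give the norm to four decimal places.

At (-1/2, 1): F = (-2.0000, 1.2500).
Jacobian J = [[-2·y + 4, -2·x + 6·y], [6·x·y - 5, 3·x^2]].
At the point, J = [[2.0000, 7.0000], [-8.0000, 0.7500]] (det J = 57.5000).
Solving J·Δ = −F gives Δ = (0.1783, 0.2348).
Then the next iterate is (x, y)₁ = (-0.3217, 1.2348).
Re-evaluating at (-0.3217, 1.2348): F = (0.081863, -0.008128), so ‖F‖₂ = 0.0823.

0.0823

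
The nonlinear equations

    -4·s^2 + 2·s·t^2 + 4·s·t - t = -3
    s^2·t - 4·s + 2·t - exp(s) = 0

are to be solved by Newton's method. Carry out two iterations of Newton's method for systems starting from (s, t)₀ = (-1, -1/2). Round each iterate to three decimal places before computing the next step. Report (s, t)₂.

At (-1, -1/2): F = (1.000, 2.13212).
Jacobian J = [[-8·s + 2·t^2 + 4·t, 4·s·t + 4·s - 1], [2·s·t - exp(s) - 4, s^2 + 2]].
At the point, J = [[6.500, -3.000], [-3.36788, 3.000]] (det J = 9.39636).
Solving J·Δ = −F gives Δ = (-1.000, -1.833).
Then the next iterate is (s, t)₁ = (-2.000, -2.333).
Round to (-2.000, -2.333) and repeat: F = (-13.77456, -6.13334), J = [[17.55378, 9.664], [5.19666, 6.000]].
Δ = (0.424, 0.655), so (s, t)₂ = (-1.576, -1.678).

(-1.576, -1.678)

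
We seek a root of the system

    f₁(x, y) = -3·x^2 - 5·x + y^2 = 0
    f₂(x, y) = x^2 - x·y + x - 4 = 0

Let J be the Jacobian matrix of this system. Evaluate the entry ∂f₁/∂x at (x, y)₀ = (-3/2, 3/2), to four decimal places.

4.0000

∂f₁/∂x = -6·x - 5.
At (-3/2, 3/2) this is 4.0000.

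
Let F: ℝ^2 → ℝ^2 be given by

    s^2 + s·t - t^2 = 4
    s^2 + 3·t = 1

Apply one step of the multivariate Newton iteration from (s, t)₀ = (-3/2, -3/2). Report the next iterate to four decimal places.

(-1.5417, -0.4583)

At (-3/2, -3/2): F = (-1.7500, -3.2500).
Jacobian J = [[2·s + t, s - 2·t], [2·s, 3]].
At the point, J = [[-4.5000, 1.5000], [-3.0000, 3.0000]] (det J = -9.0000).
Solving J·Δ = −F gives Δ = (-0.0417, 1.0417).
Then the next iterate is (s, t)₁ = (-1.5417, -0.4583).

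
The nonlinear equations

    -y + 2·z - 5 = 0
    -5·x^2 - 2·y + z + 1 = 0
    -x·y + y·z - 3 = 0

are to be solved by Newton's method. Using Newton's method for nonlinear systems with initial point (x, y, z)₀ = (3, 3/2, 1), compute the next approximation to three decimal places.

(1.560, 1.128, 3.064)

At (3, 3/2, 1): F = (-4.500, -46.000, -6.000).
Jacobian J = [[0, -1, 2], [-10·x, -2, 1], [-y, -x + z, y]].
At the point, J = [[0.000, -1.000, 2.000], [-30.000, -2.000, 1.000], [-1.500, -2.000, 1.500]] (det J = 70.500).
Solving J·Δ = −F gives Δ = (-1.440, -0.372, 2.064).
Then the next iterate is (x, y, z)₁ = (1.560, 1.128, 3.064).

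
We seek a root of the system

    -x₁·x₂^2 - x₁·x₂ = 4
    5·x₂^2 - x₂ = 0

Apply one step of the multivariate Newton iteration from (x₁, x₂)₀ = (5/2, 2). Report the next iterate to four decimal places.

(1.3070, 1.0526)

At (5/2, 2): F = (-19.0000, 18.0000).
Jacobian J = [[-x₂^2 - x₂, -2·x₁·x₂ - x₁], [0, 10·x₂ - 1]].
At the point, J = [[-6.0000, -12.5000], [0.0000, 19.0000]] (det J = -114.0000).
Solving J·Δ = −F gives Δ = (-1.1930, -0.9474).
Then the next iterate is (x₁, x₂)₁ = (1.3070, 1.0526).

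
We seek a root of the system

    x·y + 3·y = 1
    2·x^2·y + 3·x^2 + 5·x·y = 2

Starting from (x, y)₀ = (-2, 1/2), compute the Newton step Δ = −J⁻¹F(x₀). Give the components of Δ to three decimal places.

(0.640, 0.180)

At (-2, 1/2): F = (-0.500, 9.000).
Jacobian J = [[y, x + 3], [4·x·y + 6·x + 5·y, 2·x^2 + 5·x]].
At the point, J = [[0.500, 1.000], [-13.500, -2.000]] (det J = 12.500).
Solving J·Δ = −F gives Δ = (0.640, 0.180).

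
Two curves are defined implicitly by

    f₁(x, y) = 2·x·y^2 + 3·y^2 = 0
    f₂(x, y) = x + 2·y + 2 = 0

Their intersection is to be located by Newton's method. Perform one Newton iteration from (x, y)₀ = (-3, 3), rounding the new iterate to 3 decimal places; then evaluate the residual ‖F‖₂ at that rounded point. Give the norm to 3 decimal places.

3.007

At (-3, 3): F = (-27.000, 5.000).
Jacobian J = [[2·y^2, 4·x·y + 6·y], [1, 2]].
At the point, J = [[18.000, -18.000], [1.000, 2.000]] (det J = 54.000).
Solving J·Δ = −F gives Δ = (-0.667, -2.167).
Then the next iterate is (x, y)₁ = (-3.667, 0.833).
Re-evaluating at (-3.667, 0.833): F = (-3.00731, -0.001), so ‖F‖₂ = 3.007.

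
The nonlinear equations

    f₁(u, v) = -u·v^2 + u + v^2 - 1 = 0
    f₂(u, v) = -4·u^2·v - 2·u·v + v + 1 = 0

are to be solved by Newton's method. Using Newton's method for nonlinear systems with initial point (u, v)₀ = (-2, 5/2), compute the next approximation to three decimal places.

(-1.520, 1.618)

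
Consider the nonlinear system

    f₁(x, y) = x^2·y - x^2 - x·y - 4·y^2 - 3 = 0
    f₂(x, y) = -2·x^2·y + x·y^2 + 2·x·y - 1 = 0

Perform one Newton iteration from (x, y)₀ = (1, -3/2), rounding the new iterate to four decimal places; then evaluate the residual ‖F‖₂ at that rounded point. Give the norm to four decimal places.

At (1, -3/2): F = (-13.0000, 1.2500).
Jacobian J = [[2·x·y - 2·x - y, x^2 - x - 8·y], [-4·x·y + y^2 + 2·y, -2·x^2 + 2·x·y + 2·x]].
At the point, J = [[-3.5000, 12.0000], [5.2500, -3.0000]] (det J = -52.5000).
Solving J·Δ = −F gives Δ = (0.4571, 1.2167).
Then the next iterate is (x, y)₁ = (1.4571, -0.2833).
Re-evaluating at (1.4571, -0.2833): F = (-5.632865, -0.505676), so ‖F‖₂ = 5.6555.

5.6555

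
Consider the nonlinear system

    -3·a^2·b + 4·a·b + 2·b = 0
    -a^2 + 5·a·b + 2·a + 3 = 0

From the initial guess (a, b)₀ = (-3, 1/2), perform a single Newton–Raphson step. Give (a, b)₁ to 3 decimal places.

At (-3, 1/2): F = (-18.500, -19.500).
Jacobian J = [[-6·a·b + 4·b, -3·a^2 + 4·a + 2], [-2·a + 5·b + 2, 5·a]].
At the point, J = [[11.000, -37.000], [10.500, -15.000]] (det J = 223.500).
Solving J·Δ = −F gives Δ = (1.987, 0.091).
Then the next iterate is (a, b)₁ = (-1.013, 0.591).

(-1.013, 0.591)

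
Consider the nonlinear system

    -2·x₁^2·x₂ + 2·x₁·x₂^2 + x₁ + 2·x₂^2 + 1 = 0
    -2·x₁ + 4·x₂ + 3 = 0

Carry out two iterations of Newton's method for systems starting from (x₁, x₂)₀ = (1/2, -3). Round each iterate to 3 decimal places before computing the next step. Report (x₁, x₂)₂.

(3.335, 0.917)

At (1/2, -3): F = (30.000, -10.000).
Jacobian J = [[-4·x₁·x₂ + 2·x₂^2 + 1, -2·x₁^2 + 4·x₁·x₂ + 4·x₂], [-2, 4]].
At the point, J = [[25.000, -18.500], [-2.000, 4.000]] (det J = 63.000).
Solving J·Δ = −F gives Δ = (1.032, 3.016).
Then the next iterate is (x₁, x₂)₁ = (1.532, 0.016).
Round to (1.532, 0.016) and repeat: F = (2.45819, 0.000), J = [[0.90246, -4.532], [-2.000, 4.000]].
Δ = (1.803, 0.901), so (x₁, x₂)₂ = (3.335, 0.917).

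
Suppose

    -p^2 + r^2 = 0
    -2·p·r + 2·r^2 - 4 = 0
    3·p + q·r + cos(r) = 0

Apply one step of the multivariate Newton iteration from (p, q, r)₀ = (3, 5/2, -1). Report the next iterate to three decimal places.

(1.625, 5.833, -0.875)

At (3, 5/2, -1): F = (-8.000, 4.000, 7.04030).
Jacobian J = [[-2·p, 0, 2·r], [-2·r, 0, -2·p + 4·r], [3, r, q - sin(r)]].
At the point, J = [[-6.000, 0.000, -2.000], [2.000, 0.000, -10.000], [3.000, -1.000, 3.34147]] (det J = 64.000).
Solving J·Δ = −F gives Δ = (-1.375, 3.333, 0.125).
Then the next iterate is (p, q, r)₁ = (1.625, 5.833, -0.875).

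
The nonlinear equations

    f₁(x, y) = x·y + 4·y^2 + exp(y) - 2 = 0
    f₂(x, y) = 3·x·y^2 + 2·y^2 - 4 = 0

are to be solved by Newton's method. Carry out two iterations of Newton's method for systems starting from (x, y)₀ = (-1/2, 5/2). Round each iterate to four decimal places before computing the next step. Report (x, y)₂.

(0.3560, 0.7118)

At (-1/2, 5/2): F = (33.932494, -0.8750).
Jacobian J = [[y, x + 8·y + exp(y)], [3·y^2, 6·x·y + 4·y]].
At the point, J = [[2.5000, 31.682494], [18.7500, 2.5000]] (det J = -587.796762).
Solving J·Δ = −F gives Δ = (0.1915, -1.0861).
Then the next iterate is (x, y)₁ = (-0.3085, 1.4139).
Round to (-0.3085, 1.4139) and repeat: F = (9.672226, -1.851953), J = [[1.4139, 15.114661], [5.997340, 3.038471]].
Δ = (0.6645, -0.7021), so (x, y)₂ = (0.3560, 0.7118).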